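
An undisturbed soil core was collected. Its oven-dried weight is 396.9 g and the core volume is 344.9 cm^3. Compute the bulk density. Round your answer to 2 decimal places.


Step 1: Identify the formula: BD = dry mass / volume
Step 2: Substitute values: BD = 396.9 / 344.9
Step 3: BD = 1.15 g/cm^3

1.15


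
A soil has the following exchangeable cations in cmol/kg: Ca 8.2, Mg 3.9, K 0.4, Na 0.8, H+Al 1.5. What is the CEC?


Step 1: CEC = Ca + Mg + K + Na + (H+Al)
Step 2: CEC = 8.2 + 3.9 + 0.4 + 0.8 + 1.5
Step 3: CEC = 14.8 cmol/kg

14.8


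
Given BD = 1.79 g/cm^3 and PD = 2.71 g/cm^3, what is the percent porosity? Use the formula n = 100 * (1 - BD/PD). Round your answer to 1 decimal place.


Step 1: Formula: n = 100 * (1 - BD / PD)
Step 2: n = 100 * (1 - 1.79 / 2.71)
Step 3: n = 100 * (1 - 0.66052)
Step 4: n = 33.9%

33.9


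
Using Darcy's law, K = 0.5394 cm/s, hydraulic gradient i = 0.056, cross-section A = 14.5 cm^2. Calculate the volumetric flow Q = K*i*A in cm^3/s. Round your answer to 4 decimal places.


Step 1: Apply Darcy's law: Q = K * i * A
Step 2: Q = 0.5394 * 0.056 * 14.5
Step 3: Q = 0.438 cm^3/s

0.438


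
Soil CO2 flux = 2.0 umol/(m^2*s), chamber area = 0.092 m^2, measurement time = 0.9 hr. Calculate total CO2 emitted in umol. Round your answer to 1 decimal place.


Step 1: Convert time to seconds: 0.9 hr * 3600 = 3240.0 s
Step 2: Total = flux * area * time_s
Step 3: Total = 2.0 * 0.092 * 3240.0
Step 4: Total = 596.2 umol

596.2


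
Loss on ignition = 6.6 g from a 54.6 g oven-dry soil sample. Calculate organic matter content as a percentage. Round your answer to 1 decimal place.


Step 1: OM% = 100 * LOI / sample mass
Step 2: OM = 100 * 6.6 / 54.6
Step 3: OM = 12.1%

12.1


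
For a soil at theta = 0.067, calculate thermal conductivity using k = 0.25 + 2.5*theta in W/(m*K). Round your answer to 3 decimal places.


Step 1: k = 0.25 + 2.5 * theta
Step 2: k = 0.25 + 2.5 * 0.067
Step 3: k = 0.25 + 0.168
Step 4: k = 0.418 W/(m*K)

0.418


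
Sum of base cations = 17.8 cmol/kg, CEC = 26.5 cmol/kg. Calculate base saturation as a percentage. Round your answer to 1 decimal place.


Step 1: BS = 100 * (sum of bases) / CEC
Step 2: BS = 100 * 17.8 / 26.5
Step 3: BS = 67.2%

67.2


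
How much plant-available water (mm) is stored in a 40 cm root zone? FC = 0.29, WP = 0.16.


Step 1: Available water = (FC - WP) * depth * 10
Step 2: AW = (0.29 - 0.16) * 40 * 10
Step 3: AW = 0.13 * 40 * 10
Step 4: AW = 52.0 mm

52.0


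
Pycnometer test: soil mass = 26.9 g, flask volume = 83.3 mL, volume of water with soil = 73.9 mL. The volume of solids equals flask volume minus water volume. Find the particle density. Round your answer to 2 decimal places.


Step 1: Volume of solids = flask volume - water volume with soil
Step 2: V_solids = 83.3 - 73.9 = 9.4 mL
Step 3: Particle density = mass / V_solids = 26.9 / 9.4 = 2.86 g/cm^3

2.86


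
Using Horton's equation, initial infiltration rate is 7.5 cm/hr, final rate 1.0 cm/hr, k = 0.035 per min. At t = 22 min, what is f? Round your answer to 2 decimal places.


Step 1: f = fc + (f0 - fc) * exp(-k * t)
Step 2: exp(-0.035 * 22) = 0.463013
Step 3: f = 1.0 + (7.5 - 1.0) * 0.463013
Step 4: f = 1.0 + 6.5 * 0.463013
Step 5: f = 4.01 cm/hr

4.01


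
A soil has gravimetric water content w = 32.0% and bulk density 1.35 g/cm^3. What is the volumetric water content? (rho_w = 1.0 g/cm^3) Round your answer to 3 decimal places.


Step 1: theta = (w / 100) * BD / rho_w
Step 2: theta = (32.0 / 100) * 1.35 / 1.0
Step 3: theta = 0.32 * 1.35
Step 4: theta = 0.432

0.432


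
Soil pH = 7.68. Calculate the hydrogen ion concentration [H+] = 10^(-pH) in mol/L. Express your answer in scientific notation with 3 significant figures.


Step 1: [H+] = 10^(-pH)
Step 2: [H+] = 10^(-7.68)
Step 3: [H+] = 2.09e-08 mol/L

2.09e-08


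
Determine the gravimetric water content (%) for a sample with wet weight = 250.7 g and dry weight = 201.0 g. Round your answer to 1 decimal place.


Step 1: Water mass = wet - dry = 250.7 - 201.0 = 49.7 g
Step 2: w = 100 * water mass / dry mass
Step 3: w = 100 * 49.7 / 201.0 = 24.7%

24.7


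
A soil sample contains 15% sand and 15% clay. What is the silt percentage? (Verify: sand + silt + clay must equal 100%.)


Step 1: sand + silt + clay = 100%
Step 2: silt = 100 - sand - clay
Step 3: silt = 100 - 15 - 15
Step 4: silt = 70%

70


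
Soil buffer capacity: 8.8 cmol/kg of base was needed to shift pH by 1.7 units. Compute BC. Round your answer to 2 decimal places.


Step 1: BC = change in base / change in pH
Step 2: BC = 8.8 / 1.7
Step 3: BC = 5.18 cmol/(kg*pH unit)

5.18


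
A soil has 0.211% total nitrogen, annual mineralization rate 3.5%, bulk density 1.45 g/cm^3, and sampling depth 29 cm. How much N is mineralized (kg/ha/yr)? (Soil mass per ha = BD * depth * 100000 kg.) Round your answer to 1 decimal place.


Step 1: Soil mass per ha = BD * depth * 100000 = 1.45 * 29 * 100000 = 4205000 kg
Step 2: Total N pool = soil mass * N%/100 = 4205000 * 0.211/100 = 8872.55 kg/ha
Step 3: N mineralized = N pool * rate%/100 = 8872.55 * 3.5/100 = 310.5 kg/ha/yr

310.5


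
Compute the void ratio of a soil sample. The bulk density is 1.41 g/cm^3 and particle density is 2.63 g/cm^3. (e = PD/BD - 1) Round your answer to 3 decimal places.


Step 1: e = PD / BD - 1
Step 2: e = 2.63 / 1.41 - 1
Step 3: e = 1.86525 - 1
Step 4: e = 0.865

0.865


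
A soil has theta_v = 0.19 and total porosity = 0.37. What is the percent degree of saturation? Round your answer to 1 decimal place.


Step 1: S = 100 * theta_v / n
Step 2: S = 100 * 0.19 / 0.37
Step 3: S = 51.4%

51.4


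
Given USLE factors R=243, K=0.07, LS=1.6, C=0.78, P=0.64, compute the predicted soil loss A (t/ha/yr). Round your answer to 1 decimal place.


Step 1: A = R * K * LS * C * P
Step 2: R * K = 243 * 0.07 = 17.01
Step 3: (R*K) * LS = 17.01 * 1.6 = 27.216
Step 4: * C * P = 27.216 * 0.78 * 0.64 = 13.6
Step 5: A = 13.6 t/(ha*yr)

13.6


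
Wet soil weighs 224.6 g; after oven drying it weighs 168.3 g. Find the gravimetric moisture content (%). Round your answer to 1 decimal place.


Step 1: Water mass = wet - dry = 224.6 - 168.3 = 56.3 g
Step 2: w = 100 * water mass / dry mass
Step 3: w = 100 * 56.3 / 168.3 = 33.5%

33.5


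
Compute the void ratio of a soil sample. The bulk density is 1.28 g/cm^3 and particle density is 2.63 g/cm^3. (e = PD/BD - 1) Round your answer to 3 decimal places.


Step 1: e = PD / BD - 1
Step 2: e = 2.63 / 1.28 - 1
Step 3: e = 2.05469 - 1
Step 4: e = 1.055

1.055


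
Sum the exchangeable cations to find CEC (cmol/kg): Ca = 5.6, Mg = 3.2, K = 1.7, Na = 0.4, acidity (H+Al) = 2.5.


Step 1: CEC = Ca + Mg + K + Na + (H+Al)
Step 2: CEC = 5.6 + 3.2 + 1.7 + 0.4 + 2.5
Step 3: CEC = 13.4 cmol/kg

13.4


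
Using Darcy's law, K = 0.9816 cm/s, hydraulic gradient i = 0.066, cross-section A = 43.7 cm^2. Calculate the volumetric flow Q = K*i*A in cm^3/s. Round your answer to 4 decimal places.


Step 1: Apply Darcy's law: Q = K * i * A
Step 2: Q = 0.9816 * 0.066 * 43.7
Step 3: Q = 2.8311 cm^3/s

2.8311


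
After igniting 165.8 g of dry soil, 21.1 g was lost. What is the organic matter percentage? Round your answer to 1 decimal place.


Step 1: OM% = 100 * LOI / sample mass
Step 2: OM = 100 * 21.1 / 165.8
Step 3: OM = 12.7%

12.7


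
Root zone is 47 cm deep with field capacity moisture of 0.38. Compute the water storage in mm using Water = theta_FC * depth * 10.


Step 1: Water (mm) = theta_FC * depth (cm) * 10
Step 2: Water = 0.38 * 47 * 10
Step 3: Water = 178.6 mm

178.6


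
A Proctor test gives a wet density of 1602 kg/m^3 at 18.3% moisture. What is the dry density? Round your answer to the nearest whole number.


Step 1: Dry density = wet density / (1 + w/100)
Step 2: Dry density = 1602 / (1 + 18.3/100)
Step 3: Dry density = 1602 / 1.183
Step 4: Dry density = 1354 kg/m^3

1354


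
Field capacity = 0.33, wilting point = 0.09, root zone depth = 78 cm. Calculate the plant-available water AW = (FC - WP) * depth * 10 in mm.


Step 1: Available water = (FC - WP) * depth * 10
Step 2: AW = (0.33 - 0.09) * 78 * 10
Step 3: AW = 0.24 * 78 * 10
Step 4: AW = 187.2 mm

187.2


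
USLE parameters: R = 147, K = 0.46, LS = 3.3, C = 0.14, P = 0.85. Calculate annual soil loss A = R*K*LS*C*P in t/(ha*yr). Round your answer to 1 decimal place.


Step 1: A = R * K * LS * C * P
Step 2: R * K = 147 * 0.46 = 67.62
Step 3: (R*K) * LS = 67.62 * 3.3 = 223.146
Step 4: * C * P = 223.146 * 0.14 * 0.85 = 26.6
Step 5: A = 26.6 t/(ha*yr)

26.6


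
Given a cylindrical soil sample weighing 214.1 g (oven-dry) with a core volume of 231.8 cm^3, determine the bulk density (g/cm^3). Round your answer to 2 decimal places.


Step 1: Identify the formula: BD = dry mass / volume
Step 2: Substitute values: BD = 214.1 / 231.8
Step 3: BD = 0.92 g/cm^3

0.92


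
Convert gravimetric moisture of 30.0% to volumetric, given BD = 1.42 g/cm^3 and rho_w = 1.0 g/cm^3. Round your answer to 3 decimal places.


Step 1: theta = (w / 100) * BD / rho_w
Step 2: theta = (30.0 / 100) * 1.42 / 1.0
Step 3: theta = 0.3 * 1.42
Step 4: theta = 0.426

0.426


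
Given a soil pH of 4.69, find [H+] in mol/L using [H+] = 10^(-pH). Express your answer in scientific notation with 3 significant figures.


Step 1: [H+] = 10^(-pH)
Step 2: [H+] = 10^(-4.69)
Step 3: [H+] = 2.04e-05 mol/L

2.04e-05


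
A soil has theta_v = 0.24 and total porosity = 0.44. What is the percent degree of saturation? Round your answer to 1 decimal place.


Step 1: S = 100 * theta_v / n
Step 2: S = 100 * 0.24 / 0.44
Step 3: S = 54.5%

54.5


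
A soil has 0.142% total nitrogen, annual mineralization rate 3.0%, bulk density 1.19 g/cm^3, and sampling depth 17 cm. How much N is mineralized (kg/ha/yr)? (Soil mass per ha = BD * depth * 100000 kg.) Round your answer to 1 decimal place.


Step 1: Soil mass per ha = BD * depth * 100000 = 1.19 * 17 * 100000 = 2023000 kg
Step 2: Total N pool = soil mass * N%/100 = 2023000 * 0.142/100 = 2872.66 kg/ha
Step 3: N mineralized = N pool * rate%/100 = 2872.66 * 3.0/100 = 86.2 kg/ha/yr

86.2


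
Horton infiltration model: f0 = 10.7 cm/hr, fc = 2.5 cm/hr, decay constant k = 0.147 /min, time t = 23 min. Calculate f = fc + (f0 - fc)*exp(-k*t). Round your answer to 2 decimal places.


Step 1: f = fc + (f0 - fc) * exp(-k * t)
Step 2: exp(-0.147 * 23) = 0.034013
Step 3: f = 2.5 + (10.7 - 2.5) * 0.034013
Step 4: f = 2.5 + 8.2 * 0.034013
Step 5: f = 2.78 cm/hr

2.78


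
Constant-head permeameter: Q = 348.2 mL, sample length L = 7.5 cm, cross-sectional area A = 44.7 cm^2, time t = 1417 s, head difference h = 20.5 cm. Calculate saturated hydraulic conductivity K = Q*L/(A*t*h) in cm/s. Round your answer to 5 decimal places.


Step 1: K = Q * L / (A * t * h)
Step 2: Numerator = 348.2 * 7.5 = 2611.5
Step 3: Denominator = 44.7 * 1417 * 20.5 = 1298467.95
Step 4: K = 2611.5 / 1298467.95 = 0.00201 cm/s

0.00201


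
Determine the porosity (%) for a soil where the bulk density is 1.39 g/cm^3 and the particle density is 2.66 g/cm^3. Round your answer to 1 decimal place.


Step 1: Formula: n = 100 * (1 - BD / PD)
Step 2: n = 100 * (1 - 1.39 / 2.66)
Step 3: n = 100 * (1 - 0.52256)
Step 4: n = 47.7%

47.7


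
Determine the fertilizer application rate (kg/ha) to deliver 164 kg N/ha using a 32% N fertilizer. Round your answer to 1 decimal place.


Step 1: Fertilizer rate = target N / (N content / 100)
Step 2: Rate = 164 / (32 / 100)
Step 3: Rate = 164 / 0.32
Step 4: Rate = 512.5 kg/ha

512.5


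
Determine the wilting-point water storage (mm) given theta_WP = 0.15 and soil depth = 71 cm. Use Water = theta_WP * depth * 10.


Step 1: Water (mm) = theta_WP * depth * 10
Step 2: Water = 0.15 * 71 * 10
Step 3: Water = 106.5 mm

106.5


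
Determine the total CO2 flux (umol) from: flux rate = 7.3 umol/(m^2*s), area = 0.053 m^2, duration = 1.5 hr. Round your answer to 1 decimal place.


Step 1: Convert time to seconds: 1.5 hr * 3600 = 5400.0 s
Step 2: Total = flux * area * time_s
Step 3: Total = 7.3 * 0.053 * 5400.0
Step 4: Total = 2089.3 umol

2089.3


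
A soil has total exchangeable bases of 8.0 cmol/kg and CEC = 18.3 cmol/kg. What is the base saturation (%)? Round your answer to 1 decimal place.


Step 1: BS = 100 * (sum of bases) / CEC
Step 2: BS = 100 * 8.0 / 18.3
Step 3: BS = 43.7%

43.7


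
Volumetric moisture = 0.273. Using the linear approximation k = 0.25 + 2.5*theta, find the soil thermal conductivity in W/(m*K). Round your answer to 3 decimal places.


Step 1: k = 0.25 + 2.5 * theta
Step 2: k = 0.25 + 2.5 * 0.273
Step 3: k = 0.25 + 0.683
Step 4: k = 0.933 W/(m*K)

0.933


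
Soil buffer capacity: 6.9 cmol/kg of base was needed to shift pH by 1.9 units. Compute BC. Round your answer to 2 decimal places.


Step 1: BC = change in base / change in pH
Step 2: BC = 6.9 / 1.9
Step 3: BC = 3.63 cmol/(kg*pH unit)

3.63


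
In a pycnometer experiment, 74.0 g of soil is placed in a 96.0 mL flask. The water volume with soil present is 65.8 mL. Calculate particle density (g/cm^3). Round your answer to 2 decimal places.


Step 1: Volume of solids = flask volume - water volume with soil
Step 2: V_solids = 96.0 - 65.8 = 30.2 mL
Step 3: Particle density = mass / V_solids = 74.0 / 30.2 = 2.45 g/cm^3

2.45


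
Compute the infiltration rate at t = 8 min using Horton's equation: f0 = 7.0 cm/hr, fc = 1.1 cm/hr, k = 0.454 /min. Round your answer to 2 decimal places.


Step 1: f = fc + (f0 - fc) * exp(-k * t)
Step 2: exp(-0.454 * 8) = 0.026463
Step 3: f = 1.1 + (7.0 - 1.1) * 0.026463
Step 4: f = 1.1 + 5.9 * 0.026463
Step 5: f = 1.26 cm/hr

1.26


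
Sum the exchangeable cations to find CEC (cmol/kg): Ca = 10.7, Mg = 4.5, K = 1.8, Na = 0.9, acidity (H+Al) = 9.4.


Step 1: CEC = Ca + Mg + K + Na + (H+Al)
Step 2: CEC = 10.7 + 4.5 + 1.8 + 0.9 + 9.4
Step 3: CEC = 27.3 cmol/kg

27.3


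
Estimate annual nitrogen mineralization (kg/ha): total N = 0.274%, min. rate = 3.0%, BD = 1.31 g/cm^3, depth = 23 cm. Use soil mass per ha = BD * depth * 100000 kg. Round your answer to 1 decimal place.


Step 1: Soil mass per ha = BD * depth * 100000 = 1.31 * 23 * 100000 = 3013000 kg
Step 2: Total N pool = soil mass * N%/100 = 3013000 * 0.274/100 = 8255.62 kg/ha
Step 3: N mineralized = N pool * rate%/100 = 8255.62 * 3.0/100 = 247.7 kg/ha/yr

247.7


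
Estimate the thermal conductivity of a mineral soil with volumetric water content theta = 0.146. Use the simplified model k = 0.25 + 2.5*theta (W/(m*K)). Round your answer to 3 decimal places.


Step 1: k = 0.25 + 2.5 * theta
Step 2: k = 0.25 + 2.5 * 0.146
Step 3: k = 0.25 + 0.365
Step 4: k = 0.615 W/(m*K)

0.615


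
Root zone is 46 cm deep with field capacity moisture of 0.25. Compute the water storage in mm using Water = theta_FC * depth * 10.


Step 1: Water (mm) = theta_FC * depth (cm) * 10
Step 2: Water = 0.25 * 46 * 10
Step 3: Water = 115.0 mm

115.0


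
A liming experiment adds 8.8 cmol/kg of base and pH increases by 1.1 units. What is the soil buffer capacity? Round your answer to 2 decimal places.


Step 1: BC = change in base / change in pH
Step 2: BC = 8.8 / 1.1
Step 3: BC = 8.0 cmol/(kg*pH unit)

8.0


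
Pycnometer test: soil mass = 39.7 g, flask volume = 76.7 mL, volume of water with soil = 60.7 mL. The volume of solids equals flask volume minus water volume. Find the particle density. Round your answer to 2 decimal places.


Step 1: Volume of solids = flask volume - water volume with soil
Step 2: V_solids = 76.7 - 60.7 = 16.0 mL
Step 3: Particle density = mass / V_solids = 39.7 / 16.0 = 2.48 g/cm^3

2.48


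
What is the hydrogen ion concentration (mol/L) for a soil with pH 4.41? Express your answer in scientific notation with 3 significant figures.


Step 1: [H+] = 10^(-pH)
Step 2: [H+] = 10^(-4.41)
Step 3: [H+] = 3.89e-05 mol/L

3.89e-05


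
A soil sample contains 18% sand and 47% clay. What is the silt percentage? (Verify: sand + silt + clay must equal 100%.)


Step 1: sand + silt + clay = 100%
Step 2: silt = 100 - sand - clay
Step 3: silt = 100 - 18 - 47
Step 4: silt = 35%

35


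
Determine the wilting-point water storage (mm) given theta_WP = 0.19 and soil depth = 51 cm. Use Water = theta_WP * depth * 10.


Step 1: Water (mm) = theta_WP * depth * 10
Step 2: Water = 0.19 * 51 * 10
Step 3: Water = 96.9 mm

96.9


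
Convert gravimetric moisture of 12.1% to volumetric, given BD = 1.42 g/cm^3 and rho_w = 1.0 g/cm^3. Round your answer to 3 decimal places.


Step 1: theta = (w / 100) * BD / rho_w
Step 2: theta = (12.1 / 100) * 1.42 / 1.0
Step 3: theta = 0.121 * 1.42
Step 4: theta = 0.172

0.172


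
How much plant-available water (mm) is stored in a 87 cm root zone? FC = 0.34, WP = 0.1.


Step 1: Available water = (FC - WP) * depth * 10
Step 2: AW = (0.34 - 0.1) * 87 * 10
Step 3: AW = 0.24 * 87 * 10
Step 4: AW = 208.8 mm

208.8


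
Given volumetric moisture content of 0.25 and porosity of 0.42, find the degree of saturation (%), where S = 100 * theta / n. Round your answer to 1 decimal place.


Step 1: S = 100 * theta_v / n
Step 2: S = 100 * 0.25 / 0.42
Step 3: S = 59.5%

59.5


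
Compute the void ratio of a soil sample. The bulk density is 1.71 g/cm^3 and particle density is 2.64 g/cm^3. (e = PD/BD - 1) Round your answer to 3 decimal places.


Step 1: e = PD / BD - 1
Step 2: e = 2.64 / 1.71 - 1
Step 3: e = 1.54386 - 1
Step 4: e = 0.544

0.544


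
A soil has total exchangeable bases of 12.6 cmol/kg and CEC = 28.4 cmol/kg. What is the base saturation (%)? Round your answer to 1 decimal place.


Step 1: BS = 100 * (sum of bases) / CEC
Step 2: BS = 100 * 12.6 / 28.4
Step 3: BS = 44.4%

44.4


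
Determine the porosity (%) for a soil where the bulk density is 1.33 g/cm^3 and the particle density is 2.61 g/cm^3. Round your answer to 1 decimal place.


Step 1: Formula: n = 100 * (1 - BD / PD)
Step 2: n = 100 * (1 - 1.33 / 2.61)
Step 3: n = 100 * (1 - 0.50958)
Step 4: n = 49.0%

49.0


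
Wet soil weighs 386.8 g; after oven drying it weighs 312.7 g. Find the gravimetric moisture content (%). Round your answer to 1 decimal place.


Step 1: Water mass = wet - dry = 386.8 - 312.7 = 74.1 g
Step 2: w = 100 * water mass / dry mass
Step 3: w = 100 * 74.1 / 312.7 = 23.7%

23.7


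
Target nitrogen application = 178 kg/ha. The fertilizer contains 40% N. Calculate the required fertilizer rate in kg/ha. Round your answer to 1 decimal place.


Step 1: Fertilizer rate = target N / (N content / 100)
Step 2: Rate = 178 / (40 / 100)
Step 3: Rate = 178 / 0.4
Step 4: Rate = 445.0 kg/ha

445.0


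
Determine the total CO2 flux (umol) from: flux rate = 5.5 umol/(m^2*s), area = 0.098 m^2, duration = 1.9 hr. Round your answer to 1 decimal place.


Step 1: Convert time to seconds: 1.9 hr * 3600 = 6840.0 s
Step 2: Total = flux * area * time_s
Step 3: Total = 5.5 * 0.098 * 6840.0
Step 4: Total = 3686.8 umol

3686.8


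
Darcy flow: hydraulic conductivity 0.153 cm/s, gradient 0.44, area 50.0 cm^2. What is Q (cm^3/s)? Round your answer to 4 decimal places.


Step 1: Apply Darcy's law: Q = K * i * A
Step 2: Q = 0.153 * 0.44 * 50.0
Step 3: Q = 3.366 cm^3/s

3.366


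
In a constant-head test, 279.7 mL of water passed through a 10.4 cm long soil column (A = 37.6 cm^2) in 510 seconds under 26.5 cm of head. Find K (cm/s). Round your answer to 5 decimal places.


Step 1: K = Q * L / (A * t * h)
Step 2: Numerator = 279.7 * 10.4 = 2908.88
Step 3: Denominator = 37.6 * 510 * 26.5 = 508164.0
Step 4: K = 2908.88 / 508164.0 = 0.00572 cm/s

0.00572


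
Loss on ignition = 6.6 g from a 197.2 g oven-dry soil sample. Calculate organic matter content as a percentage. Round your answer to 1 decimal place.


Step 1: OM% = 100 * LOI / sample mass
Step 2: OM = 100 * 6.6 / 197.2
Step 3: OM = 3.3%

3.3


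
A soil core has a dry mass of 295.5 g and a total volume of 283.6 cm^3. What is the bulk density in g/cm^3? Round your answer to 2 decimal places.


Step 1: Identify the formula: BD = dry mass / volume
Step 2: Substitute values: BD = 295.5 / 283.6
Step 3: BD = 1.04 g/cm^3

1.04


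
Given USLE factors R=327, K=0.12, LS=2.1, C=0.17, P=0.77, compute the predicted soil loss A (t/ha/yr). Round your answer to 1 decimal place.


Step 1: A = R * K * LS * C * P
Step 2: R * K = 327 * 0.12 = 39.24
Step 3: (R*K) * LS = 39.24 * 2.1 = 82.404
Step 4: * C * P = 82.404 * 0.17 * 0.77 = 10.8
Step 5: A = 10.8 t/(ha*yr)

10.8


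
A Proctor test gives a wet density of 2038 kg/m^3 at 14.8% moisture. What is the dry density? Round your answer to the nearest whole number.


Step 1: Dry density = wet density / (1 + w/100)
Step 2: Dry density = 2038 / (1 + 14.8/100)
Step 3: Dry density = 2038 / 1.148
Step 4: Dry density = 1775 kg/m^3

1775


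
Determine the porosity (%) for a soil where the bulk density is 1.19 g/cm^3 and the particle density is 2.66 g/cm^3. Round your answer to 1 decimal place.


Step 1: Formula: n = 100 * (1 - BD / PD)
Step 2: n = 100 * (1 - 1.19 / 2.66)
Step 3: n = 100 * (1 - 0.44737)
Step 4: n = 55.3%

55.3


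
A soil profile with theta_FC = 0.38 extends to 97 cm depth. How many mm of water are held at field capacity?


Step 1: Water (mm) = theta_FC * depth (cm) * 10
Step 2: Water = 0.38 * 97 * 10
Step 3: Water = 368.6 mm

368.6


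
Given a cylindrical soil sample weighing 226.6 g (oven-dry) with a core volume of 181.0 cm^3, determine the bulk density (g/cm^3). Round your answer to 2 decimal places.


Step 1: Identify the formula: BD = dry mass / volume
Step 2: Substitute values: BD = 226.6 / 181.0
Step 3: BD = 1.25 g/cm^3

1.25


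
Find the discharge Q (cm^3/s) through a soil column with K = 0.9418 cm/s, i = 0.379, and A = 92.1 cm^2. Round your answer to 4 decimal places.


Step 1: Apply Darcy's law: Q = K * i * A
Step 2: Q = 0.9418 * 0.379 * 92.1
Step 3: Q = 32.8744 cm^3/s

32.8744


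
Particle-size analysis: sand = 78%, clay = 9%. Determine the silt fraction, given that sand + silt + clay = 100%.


Step 1: sand + silt + clay = 100%
Step 2: silt = 100 - sand - clay
Step 3: silt = 100 - 78 - 9
Step 4: silt = 13%

13


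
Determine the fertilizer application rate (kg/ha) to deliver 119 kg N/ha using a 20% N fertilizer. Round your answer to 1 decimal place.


Step 1: Fertilizer rate = target N / (N content / 100)
Step 2: Rate = 119 / (20 / 100)
Step 3: Rate = 119 / 0.2
Step 4: Rate = 595.0 kg/ha

595.0


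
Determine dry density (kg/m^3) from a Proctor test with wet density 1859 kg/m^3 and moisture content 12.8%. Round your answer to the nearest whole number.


Step 1: Dry density = wet density / (1 + w/100)
Step 2: Dry density = 1859 / (1 + 12.8/100)
Step 3: Dry density = 1859 / 1.128
Step 4: Dry density = 1648 kg/m^3

1648


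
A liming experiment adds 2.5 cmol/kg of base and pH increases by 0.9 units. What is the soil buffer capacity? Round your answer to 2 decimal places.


Step 1: BC = change in base / change in pH
Step 2: BC = 2.5 / 0.9
Step 3: BC = 2.78 cmol/(kg*pH unit)

2.78


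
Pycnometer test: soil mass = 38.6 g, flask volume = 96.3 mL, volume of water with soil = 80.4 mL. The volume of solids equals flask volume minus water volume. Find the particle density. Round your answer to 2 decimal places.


Step 1: Volume of solids = flask volume - water volume with soil
Step 2: V_solids = 96.3 - 80.4 = 15.9 mL
Step 3: Particle density = mass / V_solids = 38.6 / 15.9 = 2.43 g/cm^3

2.43


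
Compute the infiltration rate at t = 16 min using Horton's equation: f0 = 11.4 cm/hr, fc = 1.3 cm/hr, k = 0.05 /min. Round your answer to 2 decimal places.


Step 1: f = fc + (f0 - fc) * exp(-k * t)
Step 2: exp(-0.05 * 16) = 0.449329
Step 3: f = 1.3 + (11.4 - 1.3) * 0.449329
Step 4: f = 1.3 + 10.1 * 0.449329
Step 5: f = 5.84 cm/hr

5.84


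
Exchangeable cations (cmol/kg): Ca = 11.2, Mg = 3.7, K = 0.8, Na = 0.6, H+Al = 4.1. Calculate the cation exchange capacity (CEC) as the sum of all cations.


Step 1: CEC = Ca + Mg + K + Na + (H+Al)
Step 2: CEC = 11.2 + 3.7 + 0.8 + 0.6 + 4.1
Step 3: CEC = 20.4 cmol/kg

20.4


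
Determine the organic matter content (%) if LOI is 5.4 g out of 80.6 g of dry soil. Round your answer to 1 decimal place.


Step 1: OM% = 100 * LOI / sample mass
Step 2: OM = 100 * 5.4 / 80.6
Step 3: OM = 6.7%

6.7


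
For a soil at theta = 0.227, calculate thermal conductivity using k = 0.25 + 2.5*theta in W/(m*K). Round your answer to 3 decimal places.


Step 1: k = 0.25 + 2.5 * theta
Step 2: k = 0.25 + 2.5 * 0.227
Step 3: k = 0.25 + 0.568
Step 4: k = 0.818 W/(m*K)

0.818


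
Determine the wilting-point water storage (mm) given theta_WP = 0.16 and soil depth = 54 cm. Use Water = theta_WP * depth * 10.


Step 1: Water (mm) = theta_WP * depth * 10
Step 2: Water = 0.16 * 54 * 10
Step 3: Water = 86.4 mm

86.4


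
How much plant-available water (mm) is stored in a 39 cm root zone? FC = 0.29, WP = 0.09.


Step 1: Available water = (FC - WP) * depth * 10
Step 2: AW = (0.29 - 0.09) * 39 * 10
Step 3: AW = 0.2 * 39 * 10
Step 4: AW = 78.0 mm

78.0


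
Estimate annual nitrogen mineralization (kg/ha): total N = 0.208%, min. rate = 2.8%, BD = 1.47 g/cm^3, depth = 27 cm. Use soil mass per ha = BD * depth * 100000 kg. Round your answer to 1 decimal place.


Step 1: Soil mass per ha = BD * depth * 100000 = 1.47 * 27 * 100000 = 3969000 kg
Step 2: Total N pool = soil mass * N%/100 = 3969000 * 0.208/100 = 8255.52 kg/ha
Step 3: N mineralized = N pool * rate%/100 = 8255.52 * 2.8/100 = 231.2 kg/ha/yr

231.2


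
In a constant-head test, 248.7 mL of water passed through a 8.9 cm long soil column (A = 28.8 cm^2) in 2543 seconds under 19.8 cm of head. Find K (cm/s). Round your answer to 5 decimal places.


Step 1: K = Q * L / (A * t * h)
Step 2: Numerator = 248.7 * 8.9 = 2213.43
Step 3: Denominator = 28.8 * 2543 * 19.8 = 1450120.32
Step 4: K = 2213.43 / 1450120.32 = 0.00153 cm/s

0.00153


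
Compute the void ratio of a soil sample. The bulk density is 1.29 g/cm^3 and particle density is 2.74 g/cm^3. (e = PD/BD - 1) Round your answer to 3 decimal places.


Step 1: e = PD / BD - 1
Step 2: e = 2.74 / 1.29 - 1
Step 3: e = 2.12403 - 1
Step 4: e = 1.124

1.124


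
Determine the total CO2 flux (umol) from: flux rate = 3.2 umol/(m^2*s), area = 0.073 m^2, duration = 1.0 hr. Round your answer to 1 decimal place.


Step 1: Convert time to seconds: 1.0 hr * 3600 = 3600.0 s
Step 2: Total = flux * area * time_s
Step 3: Total = 3.2 * 0.073 * 3600.0
Step 4: Total = 841.0 umol

841.0


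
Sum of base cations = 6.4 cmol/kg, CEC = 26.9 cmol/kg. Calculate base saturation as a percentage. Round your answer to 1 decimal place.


Step 1: BS = 100 * (sum of bases) / CEC
Step 2: BS = 100 * 6.4 / 26.9
Step 3: BS = 23.8%

23.8


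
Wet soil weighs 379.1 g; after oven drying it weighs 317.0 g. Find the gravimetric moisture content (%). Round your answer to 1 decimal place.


Step 1: Water mass = wet - dry = 379.1 - 317.0 = 62.1 g
Step 2: w = 100 * water mass / dry mass
Step 3: w = 100 * 62.1 / 317.0 = 19.6%

19.6


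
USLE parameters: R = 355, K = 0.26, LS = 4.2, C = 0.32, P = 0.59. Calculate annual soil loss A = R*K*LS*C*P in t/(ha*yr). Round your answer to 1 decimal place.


Step 1: A = R * K * LS * C * P
Step 2: R * K = 355 * 0.26 = 92.3
Step 3: (R*K) * LS = 92.3 * 4.2 = 387.66
Step 4: * C * P = 387.66 * 0.32 * 0.59 = 73.2
Step 5: A = 73.2 t/(ha*yr)

73.2


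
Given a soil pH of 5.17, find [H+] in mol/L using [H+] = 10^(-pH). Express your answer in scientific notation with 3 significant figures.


Step 1: [H+] = 10^(-pH)
Step 2: [H+] = 10^(-5.17)
Step 3: [H+] = 6.76e-06 mol/L

6.76e-06


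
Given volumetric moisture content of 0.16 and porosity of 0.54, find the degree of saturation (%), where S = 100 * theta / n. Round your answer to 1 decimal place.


Step 1: S = 100 * theta_v / n
Step 2: S = 100 * 0.16 / 0.54
Step 3: S = 29.6%

29.6


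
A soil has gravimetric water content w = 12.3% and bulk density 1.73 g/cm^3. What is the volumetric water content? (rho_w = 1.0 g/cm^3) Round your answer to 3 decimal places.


Step 1: theta = (w / 100) * BD / rho_w
Step 2: theta = (12.3 / 100) * 1.73 / 1.0
Step 3: theta = 0.123 * 1.73
Step 4: theta = 0.213

0.213


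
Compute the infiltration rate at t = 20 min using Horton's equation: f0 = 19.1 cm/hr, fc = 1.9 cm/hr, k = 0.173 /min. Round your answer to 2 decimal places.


Step 1: f = fc + (f0 - fc) * exp(-k * t)
Step 2: exp(-0.173 * 20) = 0.03143
Step 3: f = 1.9 + (19.1 - 1.9) * 0.03143
Step 4: f = 1.9 + 17.2 * 0.03143
Step 5: f = 2.44 cm/hr

2.44


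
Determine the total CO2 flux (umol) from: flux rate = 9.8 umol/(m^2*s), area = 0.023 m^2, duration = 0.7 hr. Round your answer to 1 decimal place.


Step 1: Convert time to seconds: 0.7 hr * 3600 = 2520.0 s
Step 2: Total = flux * area * time_s
Step 3: Total = 9.8 * 0.023 * 2520.0
Step 4: Total = 568.0 umol

568.0


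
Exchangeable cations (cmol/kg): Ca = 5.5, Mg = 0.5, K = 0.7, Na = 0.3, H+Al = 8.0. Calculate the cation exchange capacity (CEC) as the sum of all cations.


Step 1: CEC = Ca + Mg + K + Na + (H+Al)
Step 2: CEC = 5.5 + 0.5 + 0.7 + 0.3 + 8.0
Step 3: CEC = 15.0 cmol/kg

15.0


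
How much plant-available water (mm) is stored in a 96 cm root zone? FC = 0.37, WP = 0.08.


Step 1: Available water = (FC - WP) * depth * 10
Step 2: AW = (0.37 - 0.08) * 96 * 10
Step 3: AW = 0.29 * 96 * 10
Step 4: AW = 278.4 mm

278.4


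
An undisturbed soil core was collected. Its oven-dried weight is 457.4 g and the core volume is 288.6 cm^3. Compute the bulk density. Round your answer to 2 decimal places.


Step 1: Identify the formula: BD = dry mass / volume
Step 2: Substitute values: BD = 457.4 / 288.6
Step 3: BD = 1.58 g/cm^3

1.58


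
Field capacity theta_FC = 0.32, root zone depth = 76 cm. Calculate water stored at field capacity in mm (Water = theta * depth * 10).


Step 1: Water (mm) = theta_FC * depth (cm) * 10
Step 2: Water = 0.32 * 76 * 10
Step 3: Water = 243.2 mm

243.2


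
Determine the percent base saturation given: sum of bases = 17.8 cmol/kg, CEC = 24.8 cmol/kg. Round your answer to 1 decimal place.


Step 1: BS = 100 * (sum of bases) / CEC
Step 2: BS = 100 * 17.8 / 24.8
Step 3: BS = 71.8%

71.8


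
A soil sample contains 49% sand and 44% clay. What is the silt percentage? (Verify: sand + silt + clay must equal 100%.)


Step 1: sand + silt + clay = 100%
Step 2: silt = 100 - sand - clay
Step 3: silt = 100 - 49 - 44
Step 4: silt = 7%

7


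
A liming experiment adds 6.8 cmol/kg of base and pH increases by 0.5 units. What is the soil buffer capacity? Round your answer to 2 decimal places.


Step 1: BC = change in base / change in pH
Step 2: BC = 6.8 / 0.5
Step 3: BC = 13.6 cmol/(kg*pH unit)

13.6


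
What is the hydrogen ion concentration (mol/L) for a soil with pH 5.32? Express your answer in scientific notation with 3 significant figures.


Step 1: [H+] = 10^(-pH)
Step 2: [H+] = 10^(-5.32)
Step 3: [H+] = 4.79e-06 mol/L

4.79e-06


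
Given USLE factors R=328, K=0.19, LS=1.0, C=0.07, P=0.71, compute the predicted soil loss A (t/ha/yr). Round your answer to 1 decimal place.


Step 1: A = R * K * LS * C * P
Step 2: R * K = 328 * 0.19 = 62.32
Step 3: (R*K) * LS = 62.32 * 1.0 = 62.32
Step 4: * C * P = 62.32 * 0.07 * 0.71 = 3.1
Step 5: A = 3.1 t/(ha*yr)

3.1


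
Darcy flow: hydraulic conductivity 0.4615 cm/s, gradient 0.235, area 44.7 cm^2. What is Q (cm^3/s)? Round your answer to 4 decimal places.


Step 1: Apply Darcy's law: Q = K * i * A
Step 2: Q = 0.4615 * 0.235 * 44.7
Step 3: Q = 4.8478 cm^3/s

4.8478


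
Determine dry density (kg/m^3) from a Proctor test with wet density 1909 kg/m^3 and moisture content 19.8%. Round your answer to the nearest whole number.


Step 1: Dry density = wet density / (1 + w/100)
Step 2: Dry density = 1909 / (1 + 19.8/100)
Step 3: Dry density = 1909 / 1.198
Step 4: Dry density = 1593 kg/m^3

1593


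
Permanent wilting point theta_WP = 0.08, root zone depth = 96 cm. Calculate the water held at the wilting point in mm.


Step 1: Water (mm) = theta_WP * depth * 10
Step 2: Water = 0.08 * 96 * 10
Step 3: Water = 76.8 mm

76.8


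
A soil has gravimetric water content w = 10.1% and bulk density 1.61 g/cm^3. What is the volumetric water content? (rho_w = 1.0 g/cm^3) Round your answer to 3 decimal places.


Step 1: theta = (w / 100) * BD / rho_w
Step 2: theta = (10.1 / 100) * 1.61 / 1.0
Step 3: theta = 0.101 * 1.61
Step 4: theta = 0.163

0.163


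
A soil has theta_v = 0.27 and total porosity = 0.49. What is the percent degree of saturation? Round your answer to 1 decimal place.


Step 1: S = 100 * theta_v / n
Step 2: S = 100 * 0.27 / 0.49
Step 3: S = 55.1%

55.1


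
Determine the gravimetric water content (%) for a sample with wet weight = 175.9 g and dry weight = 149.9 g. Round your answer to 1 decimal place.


Step 1: Water mass = wet - dry = 175.9 - 149.9 = 26.0 g
Step 2: w = 100 * water mass / dry mass
Step 3: w = 100 * 26.0 / 149.9 = 17.3%

17.3


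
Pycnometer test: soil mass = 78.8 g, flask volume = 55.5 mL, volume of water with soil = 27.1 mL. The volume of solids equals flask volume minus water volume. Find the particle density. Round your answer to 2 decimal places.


Step 1: Volume of solids = flask volume - water volume with soil
Step 2: V_solids = 55.5 - 27.1 = 28.4 mL
Step 3: Particle density = mass / V_solids = 78.8 / 28.4 = 2.77 g/cm^3

2.77


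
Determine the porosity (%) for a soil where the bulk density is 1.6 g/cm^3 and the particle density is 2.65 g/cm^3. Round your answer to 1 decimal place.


Step 1: Formula: n = 100 * (1 - BD / PD)
Step 2: n = 100 * (1 - 1.6 / 2.65)
Step 3: n = 100 * (1 - 0.60377)
Step 4: n = 39.6%

39.6


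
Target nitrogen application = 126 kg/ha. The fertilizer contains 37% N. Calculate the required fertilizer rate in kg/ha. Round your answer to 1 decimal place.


Step 1: Fertilizer rate = target N / (N content / 100)
Step 2: Rate = 126 / (37 / 100)
Step 3: Rate = 126 / 0.37
Step 4: Rate = 340.5 kg/ha

340.5


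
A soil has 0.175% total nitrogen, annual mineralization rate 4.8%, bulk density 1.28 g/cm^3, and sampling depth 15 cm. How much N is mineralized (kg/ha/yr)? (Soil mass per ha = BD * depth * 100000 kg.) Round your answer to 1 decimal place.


Step 1: Soil mass per ha = BD * depth * 100000 = 1.28 * 15 * 100000 = 1920000 kg
Step 2: Total N pool = soil mass * N%/100 = 1920000 * 0.175/100 = 3360.0 kg/ha
Step 3: N mineralized = N pool * rate%/100 = 3360.0 * 4.8/100 = 161.3 kg/ha/yr

161.3


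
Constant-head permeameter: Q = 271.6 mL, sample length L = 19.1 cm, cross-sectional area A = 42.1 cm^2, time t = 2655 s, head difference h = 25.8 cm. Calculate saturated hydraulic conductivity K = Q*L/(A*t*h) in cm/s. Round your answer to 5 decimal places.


Step 1: K = Q * L / (A * t * h)
Step 2: Numerator = 271.6 * 19.1 = 5187.56
Step 3: Denominator = 42.1 * 2655 * 25.8 = 2883807.9
Step 4: K = 5187.56 / 2883807.9 = 0.0018 cm/s

0.0018


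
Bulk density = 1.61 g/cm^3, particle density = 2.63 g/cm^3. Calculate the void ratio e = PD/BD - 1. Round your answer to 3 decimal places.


Step 1: e = PD / BD - 1
Step 2: e = 2.63 / 1.61 - 1
Step 3: e = 1.63354 - 1
Step 4: e = 0.634

0.634


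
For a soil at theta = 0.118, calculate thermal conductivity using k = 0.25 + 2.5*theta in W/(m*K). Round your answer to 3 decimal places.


Step 1: k = 0.25 + 2.5 * theta
Step 2: k = 0.25 + 2.5 * 0.118
Step 3: k = 0.25 + 0.295
Step 4: k = 0.545 W/(m*K)

0.545


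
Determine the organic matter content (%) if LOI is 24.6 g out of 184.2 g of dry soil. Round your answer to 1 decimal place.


Step 1: OM% = 100 * LOI / sample mass
Step 2: OM = 100 * 24.6 / 184.2
Step 3: OM = 13.4%

13.4


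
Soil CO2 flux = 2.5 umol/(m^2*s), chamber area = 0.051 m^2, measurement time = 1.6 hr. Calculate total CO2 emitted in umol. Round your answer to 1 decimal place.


Step 1: Convert time to seconds: 1.6 hr * 3600 = 5760.0 s
Step 2: Total = flux * area * time_s
Step 3: Total = 2.5 * 0.051 * 5760.0
Step 4: Total = 734.4 umol

734.4


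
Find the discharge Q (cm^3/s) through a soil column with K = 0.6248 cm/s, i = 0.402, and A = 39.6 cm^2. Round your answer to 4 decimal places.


Step 1: Apply Darcy's law: Q = K * i * A
Step 2: Q = 0.6248 * 0.402 * 39.6
Step 3: Q = 9.9463 cm^3/s

9.9463


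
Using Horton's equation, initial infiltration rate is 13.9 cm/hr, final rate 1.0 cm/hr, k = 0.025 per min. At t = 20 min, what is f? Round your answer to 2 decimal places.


Step 1: f = fc + (f0 - fc) * exp(-k * t)
Step 2: exp(-0.025 * 20) = 0.606531
Step 3: f = 1.0 + (13.9 - 1.0) * 0.606531
Step 4: f = 1.0 + 12.9 * 0.606531
Step 5: f = 8.82 cm/hr

8.82


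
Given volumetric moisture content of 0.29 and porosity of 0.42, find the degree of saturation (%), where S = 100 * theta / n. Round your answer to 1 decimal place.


Step 1: S = 100 * theta_v / n
Step 2: S = 100 * 0.29 / 0.42
Step 3: S = 69.0%

69.0


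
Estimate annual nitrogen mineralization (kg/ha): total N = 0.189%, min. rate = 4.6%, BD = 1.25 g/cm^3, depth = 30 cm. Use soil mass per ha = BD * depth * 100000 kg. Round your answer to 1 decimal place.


Step 1: Soil mass per ha = BD * depth * 100000 = 1.25 * 30 * 100000 = 3750000 kg
Step 2: Total N pool = soil mass * N%/100 = 3750000 * 0.189/100 = 7087.5 kg/ha
Step 3: N mineralized = N pool * rate%/100 = 7087.5 * 4.6/100 = 326.0 kg/ha/yr

326.0


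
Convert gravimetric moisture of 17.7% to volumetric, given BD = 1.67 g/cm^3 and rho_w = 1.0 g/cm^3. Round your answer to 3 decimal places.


Step 1: theta = (w / 100) * BD / rho_w
Step 2: theta = (17.7 / 100) * 1.67 / 1.0
Step 3: theta = 0.177 * 1.67
Step 4: theta = 0.296

0.296


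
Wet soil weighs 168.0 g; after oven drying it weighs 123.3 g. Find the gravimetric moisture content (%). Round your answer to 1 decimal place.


Step 1: Water mass = wet - dry = 168.0 - 123.3 = 44.7 g
Step 2: w = 100 * water mass / dry mass
Step 3: w = 100 * 44.7 / 123.3 = 36.3%

36.3


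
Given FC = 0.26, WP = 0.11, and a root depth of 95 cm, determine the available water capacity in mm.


Step 1: Available water = (FC - WP) * depth * 10
Step 2: AW = (0.26 - 0.11) * 95 * 10
Step 3: AW = 0.15 * 95 * 10
Step 4: AW = 142.5 mm

142.5


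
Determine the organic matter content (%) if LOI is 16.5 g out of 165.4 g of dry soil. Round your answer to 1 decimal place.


Step 1: OM% = 100 * LOI / sample mass
Step 2: OM = 100 * 16.5 / 165.4
Step 3: OM = 10.0%

10.0


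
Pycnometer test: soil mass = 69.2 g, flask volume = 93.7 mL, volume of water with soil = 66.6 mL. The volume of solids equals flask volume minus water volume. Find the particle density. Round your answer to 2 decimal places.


Step 1: Volume of solids = flask volume - water volume with soil
Step 2: V_solids = 93.7 - 66.6 = 27.1 mL
Step 3: Particle density = mass / V_solids = 69.2 / 27.1 = 2.55 g/cm^3

2.55


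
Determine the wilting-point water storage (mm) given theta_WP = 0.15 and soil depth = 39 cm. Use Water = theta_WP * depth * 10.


Step 1: Water (mm) = theta_WP * depth * 10
Step 2: Water = 0.15 * 39 * 10
Step 3: Water = 58.5 mm

58.5


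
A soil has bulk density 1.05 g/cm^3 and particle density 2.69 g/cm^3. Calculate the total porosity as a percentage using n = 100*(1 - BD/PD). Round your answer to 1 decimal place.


Step 1: Formula: n = 100 * (1 - BD / PD)
Step 2: n = 100 * (1 - 1.05 / 2.69)
Step 3: n = 100 * (1 - 0.39033)
Step 4: n = 61.0%

61.0


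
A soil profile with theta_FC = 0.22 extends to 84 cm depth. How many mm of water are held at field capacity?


Step 1: Water (mm) = theta_FC * depth (cm) * 10
Step 2: Water = 0.22 * 84 * 10
Step 3: Water = 184.8 mm

184.8


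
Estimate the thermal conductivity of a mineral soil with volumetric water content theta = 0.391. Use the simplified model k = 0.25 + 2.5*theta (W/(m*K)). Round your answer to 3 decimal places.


Step 1: k = 0.25 + 2.5 * theta
Step 2: k = 0.25 + 2.5 * 0.391
Step 3: k = 0.25 + 0.978
Step 4: k = 1.228 W/(m*K)

1.228
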